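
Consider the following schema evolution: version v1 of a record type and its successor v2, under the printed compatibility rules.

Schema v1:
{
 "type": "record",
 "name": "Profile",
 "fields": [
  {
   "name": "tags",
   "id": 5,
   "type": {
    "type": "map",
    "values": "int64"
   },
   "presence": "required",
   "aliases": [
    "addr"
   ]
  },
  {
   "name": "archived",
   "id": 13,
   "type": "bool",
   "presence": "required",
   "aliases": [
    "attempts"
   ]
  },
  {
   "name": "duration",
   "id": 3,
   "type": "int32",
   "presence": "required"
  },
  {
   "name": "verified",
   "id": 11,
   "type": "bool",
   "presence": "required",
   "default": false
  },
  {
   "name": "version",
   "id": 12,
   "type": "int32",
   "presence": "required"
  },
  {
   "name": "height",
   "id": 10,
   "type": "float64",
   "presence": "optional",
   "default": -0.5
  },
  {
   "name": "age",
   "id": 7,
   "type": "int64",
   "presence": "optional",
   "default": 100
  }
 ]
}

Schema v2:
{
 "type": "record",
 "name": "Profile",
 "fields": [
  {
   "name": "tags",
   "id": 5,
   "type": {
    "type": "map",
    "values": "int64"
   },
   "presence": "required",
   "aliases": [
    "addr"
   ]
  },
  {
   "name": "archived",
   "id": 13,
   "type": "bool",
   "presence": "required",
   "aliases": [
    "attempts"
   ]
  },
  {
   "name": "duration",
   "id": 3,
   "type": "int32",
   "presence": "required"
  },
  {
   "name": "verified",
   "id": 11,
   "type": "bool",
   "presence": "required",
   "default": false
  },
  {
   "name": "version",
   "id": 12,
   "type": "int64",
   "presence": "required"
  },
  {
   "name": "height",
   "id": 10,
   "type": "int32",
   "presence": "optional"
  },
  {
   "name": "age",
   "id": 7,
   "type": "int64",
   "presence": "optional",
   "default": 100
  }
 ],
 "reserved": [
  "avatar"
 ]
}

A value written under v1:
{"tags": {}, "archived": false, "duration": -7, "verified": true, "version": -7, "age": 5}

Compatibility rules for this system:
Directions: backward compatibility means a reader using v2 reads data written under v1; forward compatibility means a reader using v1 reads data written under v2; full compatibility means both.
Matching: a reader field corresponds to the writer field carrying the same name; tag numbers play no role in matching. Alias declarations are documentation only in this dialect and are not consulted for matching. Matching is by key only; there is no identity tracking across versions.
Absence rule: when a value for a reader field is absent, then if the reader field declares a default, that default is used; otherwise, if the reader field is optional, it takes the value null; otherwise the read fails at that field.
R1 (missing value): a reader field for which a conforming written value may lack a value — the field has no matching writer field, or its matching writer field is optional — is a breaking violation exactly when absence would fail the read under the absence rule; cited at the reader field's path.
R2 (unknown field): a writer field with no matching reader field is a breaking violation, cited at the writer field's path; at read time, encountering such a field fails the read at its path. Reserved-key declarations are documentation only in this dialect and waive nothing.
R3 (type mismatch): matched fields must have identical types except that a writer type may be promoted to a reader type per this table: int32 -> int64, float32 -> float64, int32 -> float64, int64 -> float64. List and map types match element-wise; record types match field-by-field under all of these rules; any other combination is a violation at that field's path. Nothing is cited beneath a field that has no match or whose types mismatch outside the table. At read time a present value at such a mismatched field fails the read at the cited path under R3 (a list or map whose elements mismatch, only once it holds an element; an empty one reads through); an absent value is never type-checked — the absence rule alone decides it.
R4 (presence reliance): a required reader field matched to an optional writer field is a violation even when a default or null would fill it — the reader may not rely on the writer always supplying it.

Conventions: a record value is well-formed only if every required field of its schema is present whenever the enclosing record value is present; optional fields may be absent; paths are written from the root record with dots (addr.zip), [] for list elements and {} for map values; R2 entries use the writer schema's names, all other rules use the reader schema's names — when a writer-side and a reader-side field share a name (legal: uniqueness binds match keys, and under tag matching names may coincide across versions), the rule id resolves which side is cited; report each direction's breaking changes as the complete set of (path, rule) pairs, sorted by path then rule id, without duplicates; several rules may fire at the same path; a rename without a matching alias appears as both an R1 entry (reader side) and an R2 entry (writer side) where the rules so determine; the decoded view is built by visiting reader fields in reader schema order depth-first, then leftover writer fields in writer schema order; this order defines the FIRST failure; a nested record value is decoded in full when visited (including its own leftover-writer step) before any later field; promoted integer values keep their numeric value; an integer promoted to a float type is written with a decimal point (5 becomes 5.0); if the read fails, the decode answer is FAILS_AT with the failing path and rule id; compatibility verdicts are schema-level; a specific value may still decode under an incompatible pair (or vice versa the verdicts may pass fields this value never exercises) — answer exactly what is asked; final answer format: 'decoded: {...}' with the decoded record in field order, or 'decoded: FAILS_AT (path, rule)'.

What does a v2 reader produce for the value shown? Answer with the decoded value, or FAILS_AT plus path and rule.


decoded: {"tags": {}, "archived": false, "duration": -7, "verified": true, "version": -7, "height": null, "age": 5}

each type pair in Profile: writer, then reader
decode (reader v2):
  tags := {}
  archived := false
  duration := -7
  verified := true
  version := -7 (int32 -> int64)
  height := null (absent, optional -> null)
  age := 5
  => decoded: {"tags": {}, "archived": false, "duration": -7, "verified": true, "version": -7, "height": null, "age": 5}
remaining Profile differences; none change what is asked:
  field version in record Profile: type int32 changed to int64 -> affects the rule determinations only; this particular Profile value decodes identically


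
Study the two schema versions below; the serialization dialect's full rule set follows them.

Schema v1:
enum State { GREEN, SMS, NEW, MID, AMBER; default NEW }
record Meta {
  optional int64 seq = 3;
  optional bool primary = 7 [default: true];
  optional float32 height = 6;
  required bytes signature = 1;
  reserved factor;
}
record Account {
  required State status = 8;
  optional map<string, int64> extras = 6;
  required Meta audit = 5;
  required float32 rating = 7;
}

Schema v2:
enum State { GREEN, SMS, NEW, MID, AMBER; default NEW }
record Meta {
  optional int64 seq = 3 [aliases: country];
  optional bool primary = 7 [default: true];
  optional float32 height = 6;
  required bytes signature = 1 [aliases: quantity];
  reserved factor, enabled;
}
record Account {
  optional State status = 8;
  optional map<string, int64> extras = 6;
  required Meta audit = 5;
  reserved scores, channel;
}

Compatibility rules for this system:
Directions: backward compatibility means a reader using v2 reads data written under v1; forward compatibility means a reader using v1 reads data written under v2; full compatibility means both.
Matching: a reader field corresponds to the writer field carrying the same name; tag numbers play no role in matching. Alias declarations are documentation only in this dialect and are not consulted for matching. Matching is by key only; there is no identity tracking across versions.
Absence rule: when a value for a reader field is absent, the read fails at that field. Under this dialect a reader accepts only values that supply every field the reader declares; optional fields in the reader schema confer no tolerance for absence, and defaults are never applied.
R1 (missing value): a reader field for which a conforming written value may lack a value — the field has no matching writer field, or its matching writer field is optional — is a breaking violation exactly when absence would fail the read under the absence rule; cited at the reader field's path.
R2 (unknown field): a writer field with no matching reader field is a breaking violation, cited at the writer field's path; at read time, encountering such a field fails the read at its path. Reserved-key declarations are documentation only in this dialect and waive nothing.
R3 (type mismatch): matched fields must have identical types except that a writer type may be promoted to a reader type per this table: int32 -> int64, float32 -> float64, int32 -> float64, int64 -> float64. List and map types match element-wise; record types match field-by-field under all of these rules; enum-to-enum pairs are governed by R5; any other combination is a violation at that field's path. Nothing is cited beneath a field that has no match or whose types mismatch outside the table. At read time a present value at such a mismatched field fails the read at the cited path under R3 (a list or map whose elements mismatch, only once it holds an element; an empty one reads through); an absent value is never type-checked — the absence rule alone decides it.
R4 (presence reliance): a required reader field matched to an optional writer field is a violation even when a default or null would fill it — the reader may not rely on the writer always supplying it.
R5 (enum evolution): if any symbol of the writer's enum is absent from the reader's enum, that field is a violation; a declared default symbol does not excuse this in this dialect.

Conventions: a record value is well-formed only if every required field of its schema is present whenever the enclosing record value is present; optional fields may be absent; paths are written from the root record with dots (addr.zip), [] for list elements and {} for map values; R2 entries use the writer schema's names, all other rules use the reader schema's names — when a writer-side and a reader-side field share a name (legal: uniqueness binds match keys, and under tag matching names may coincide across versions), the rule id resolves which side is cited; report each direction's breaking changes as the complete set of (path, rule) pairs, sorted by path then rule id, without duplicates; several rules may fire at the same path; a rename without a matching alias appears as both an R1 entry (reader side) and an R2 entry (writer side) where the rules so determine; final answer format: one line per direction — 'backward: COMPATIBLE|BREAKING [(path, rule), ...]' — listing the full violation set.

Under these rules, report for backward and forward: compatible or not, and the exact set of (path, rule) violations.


in Account below, arrows point writer -> reader
backward analysis of Account with v2 as reader and v1 as writer:
  State -> State, writer required: status aligns to status
  map<string, int64> -> map<string, int64>, writer optional: extras aligns to extras
  Meta -> Meta, writer required: audit aligns to audit
  leftover writer field: rating
  int64 -> int64, writer optional: audit.seq aligns to audit.seq
  bool -> bool, writer optional: audit.primary aligns to audit.primary
  float32 -> float32, writer optional: audit.height aligns to audit.height
  bytes -> bytes, writer required: audit.signature aligns to audit.signature
  R1 fires at audit.height
  R1 fires at audit.primary
  R1 fires at audit.seq
  R1 fires at extras
  R2 fires at rating
  backward on Account therefore BREAKING (5)
forward analysis of Account with v1 as reader and v2 as writer:
  State -> State, writer optional: status aligns to status
  map<string, int64> -> map<string, int64>, writer optional: extras aligns to extras
  Meta -> Meta, writer required: audit aligns to audit
  rating: no writer match
  int64 -> int64, writer optional: audit.seq aligns to audit.seq
  bool -> bool, writer optional: audit.primary aligns to audit.primary
  float32 -> float32, writer optional: audit.height aligns to audit.height
  bytes -> bytes, writer required: audit.signature aligns to audit.signature
  R1 fires at audit.height
  R1 fires at audit.primary
  R1 fires at audit.seq
  R1 fires at extras
  R1 fires at rating
  R1 fires at status
  R4 fires at status
  forward on Account therefore BREAKING (7)

backward: BREAKING [(audit.height, R1), (audit.primary, R1), (audit.seq, R1), (extras, R1), (rating, R2)]; forward: BREAKING [(audit.height, R1), (audit.primary, R1), (audit.seq, R1), (extras, R1), (rating, R1), (status, R1), (status, R4)]


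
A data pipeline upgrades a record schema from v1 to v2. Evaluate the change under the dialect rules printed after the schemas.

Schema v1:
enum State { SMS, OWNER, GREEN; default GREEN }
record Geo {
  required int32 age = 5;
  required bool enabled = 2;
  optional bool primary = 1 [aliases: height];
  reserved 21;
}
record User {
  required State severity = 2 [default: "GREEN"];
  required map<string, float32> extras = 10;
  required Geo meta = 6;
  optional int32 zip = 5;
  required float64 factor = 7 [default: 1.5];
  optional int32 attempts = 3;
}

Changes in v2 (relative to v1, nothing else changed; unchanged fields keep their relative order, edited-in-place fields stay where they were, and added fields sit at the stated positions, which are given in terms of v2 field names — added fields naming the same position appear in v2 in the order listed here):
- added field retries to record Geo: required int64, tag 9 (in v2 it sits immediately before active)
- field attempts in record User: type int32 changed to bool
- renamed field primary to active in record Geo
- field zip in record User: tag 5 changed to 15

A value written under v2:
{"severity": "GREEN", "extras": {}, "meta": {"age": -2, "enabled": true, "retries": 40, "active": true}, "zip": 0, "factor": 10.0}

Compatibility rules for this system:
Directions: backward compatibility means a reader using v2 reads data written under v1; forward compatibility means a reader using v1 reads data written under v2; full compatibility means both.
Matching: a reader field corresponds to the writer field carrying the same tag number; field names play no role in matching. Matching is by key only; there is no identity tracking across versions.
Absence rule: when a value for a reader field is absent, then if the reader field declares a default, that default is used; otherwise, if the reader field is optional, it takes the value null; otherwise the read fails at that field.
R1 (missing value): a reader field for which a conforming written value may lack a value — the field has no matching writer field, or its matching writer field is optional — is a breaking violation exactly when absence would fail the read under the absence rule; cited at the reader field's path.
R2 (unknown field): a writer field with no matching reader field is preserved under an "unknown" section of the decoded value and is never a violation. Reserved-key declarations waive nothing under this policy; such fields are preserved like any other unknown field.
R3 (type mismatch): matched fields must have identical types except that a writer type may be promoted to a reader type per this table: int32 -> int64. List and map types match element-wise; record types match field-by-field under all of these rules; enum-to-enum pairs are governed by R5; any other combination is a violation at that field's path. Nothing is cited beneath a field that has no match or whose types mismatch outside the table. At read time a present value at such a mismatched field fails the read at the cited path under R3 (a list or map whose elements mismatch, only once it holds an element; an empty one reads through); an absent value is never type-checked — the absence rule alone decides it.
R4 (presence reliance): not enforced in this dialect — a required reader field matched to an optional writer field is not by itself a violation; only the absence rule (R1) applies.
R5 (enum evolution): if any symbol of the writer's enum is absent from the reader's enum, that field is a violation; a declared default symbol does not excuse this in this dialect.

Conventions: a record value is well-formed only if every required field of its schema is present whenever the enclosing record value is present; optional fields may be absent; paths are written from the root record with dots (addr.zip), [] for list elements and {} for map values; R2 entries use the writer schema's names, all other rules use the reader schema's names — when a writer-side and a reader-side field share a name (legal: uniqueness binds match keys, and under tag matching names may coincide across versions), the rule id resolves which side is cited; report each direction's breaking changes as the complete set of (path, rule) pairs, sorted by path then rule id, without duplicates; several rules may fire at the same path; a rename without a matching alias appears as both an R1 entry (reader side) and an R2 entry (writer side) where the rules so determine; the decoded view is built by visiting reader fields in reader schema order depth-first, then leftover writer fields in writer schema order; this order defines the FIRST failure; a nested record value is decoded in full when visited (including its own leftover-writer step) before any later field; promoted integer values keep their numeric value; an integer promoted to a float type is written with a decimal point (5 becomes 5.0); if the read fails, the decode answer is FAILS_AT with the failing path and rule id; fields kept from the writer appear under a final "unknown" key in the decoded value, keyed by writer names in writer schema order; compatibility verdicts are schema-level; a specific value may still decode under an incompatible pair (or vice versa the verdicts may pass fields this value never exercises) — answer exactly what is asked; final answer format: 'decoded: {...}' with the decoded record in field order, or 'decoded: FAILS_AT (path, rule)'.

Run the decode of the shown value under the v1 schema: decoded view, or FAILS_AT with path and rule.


arrows below run writer -> reader for User
decode (reader v1):
  severity := "GREEN"
  extras := {}
  meta.age := -2
  meta.enabled := true
  meta.primary := true (from writer active)
  writer meta.retries: kept under "unknown"
  zip := null (absent, optional -> null)
  factor := 10.0
  attempts := null (absent, optional -> null)
  writer zip: kept under "unknown"
  => decoded: {"severity": "GREEN", "extras": {}, "meta": {"age": -2, "enabled": true, "primary": true, "unknown": {"retries": 40}}, "zip": null, "factor": 10.0, "attempts": null, "unknown": {"zip": 0}}
the rest of the User diff is inert for this question:
  field attempts in record User: type int32 changed to bool -> schema-level compatibility only; this User value's decode is unchanged
  renamed field primary to active in record Geo -> inert under this dialect — no rule fires on User and the result does not move

decoded: {"severity": "GREEN", "extras": {}, "meta": {"age": -2, "enabled": true, "primary": true, "unknown": {"retries": 40}}, "zip": null, "factor": 10.0, "attempts": null, "unknown": {"zip": 0}}


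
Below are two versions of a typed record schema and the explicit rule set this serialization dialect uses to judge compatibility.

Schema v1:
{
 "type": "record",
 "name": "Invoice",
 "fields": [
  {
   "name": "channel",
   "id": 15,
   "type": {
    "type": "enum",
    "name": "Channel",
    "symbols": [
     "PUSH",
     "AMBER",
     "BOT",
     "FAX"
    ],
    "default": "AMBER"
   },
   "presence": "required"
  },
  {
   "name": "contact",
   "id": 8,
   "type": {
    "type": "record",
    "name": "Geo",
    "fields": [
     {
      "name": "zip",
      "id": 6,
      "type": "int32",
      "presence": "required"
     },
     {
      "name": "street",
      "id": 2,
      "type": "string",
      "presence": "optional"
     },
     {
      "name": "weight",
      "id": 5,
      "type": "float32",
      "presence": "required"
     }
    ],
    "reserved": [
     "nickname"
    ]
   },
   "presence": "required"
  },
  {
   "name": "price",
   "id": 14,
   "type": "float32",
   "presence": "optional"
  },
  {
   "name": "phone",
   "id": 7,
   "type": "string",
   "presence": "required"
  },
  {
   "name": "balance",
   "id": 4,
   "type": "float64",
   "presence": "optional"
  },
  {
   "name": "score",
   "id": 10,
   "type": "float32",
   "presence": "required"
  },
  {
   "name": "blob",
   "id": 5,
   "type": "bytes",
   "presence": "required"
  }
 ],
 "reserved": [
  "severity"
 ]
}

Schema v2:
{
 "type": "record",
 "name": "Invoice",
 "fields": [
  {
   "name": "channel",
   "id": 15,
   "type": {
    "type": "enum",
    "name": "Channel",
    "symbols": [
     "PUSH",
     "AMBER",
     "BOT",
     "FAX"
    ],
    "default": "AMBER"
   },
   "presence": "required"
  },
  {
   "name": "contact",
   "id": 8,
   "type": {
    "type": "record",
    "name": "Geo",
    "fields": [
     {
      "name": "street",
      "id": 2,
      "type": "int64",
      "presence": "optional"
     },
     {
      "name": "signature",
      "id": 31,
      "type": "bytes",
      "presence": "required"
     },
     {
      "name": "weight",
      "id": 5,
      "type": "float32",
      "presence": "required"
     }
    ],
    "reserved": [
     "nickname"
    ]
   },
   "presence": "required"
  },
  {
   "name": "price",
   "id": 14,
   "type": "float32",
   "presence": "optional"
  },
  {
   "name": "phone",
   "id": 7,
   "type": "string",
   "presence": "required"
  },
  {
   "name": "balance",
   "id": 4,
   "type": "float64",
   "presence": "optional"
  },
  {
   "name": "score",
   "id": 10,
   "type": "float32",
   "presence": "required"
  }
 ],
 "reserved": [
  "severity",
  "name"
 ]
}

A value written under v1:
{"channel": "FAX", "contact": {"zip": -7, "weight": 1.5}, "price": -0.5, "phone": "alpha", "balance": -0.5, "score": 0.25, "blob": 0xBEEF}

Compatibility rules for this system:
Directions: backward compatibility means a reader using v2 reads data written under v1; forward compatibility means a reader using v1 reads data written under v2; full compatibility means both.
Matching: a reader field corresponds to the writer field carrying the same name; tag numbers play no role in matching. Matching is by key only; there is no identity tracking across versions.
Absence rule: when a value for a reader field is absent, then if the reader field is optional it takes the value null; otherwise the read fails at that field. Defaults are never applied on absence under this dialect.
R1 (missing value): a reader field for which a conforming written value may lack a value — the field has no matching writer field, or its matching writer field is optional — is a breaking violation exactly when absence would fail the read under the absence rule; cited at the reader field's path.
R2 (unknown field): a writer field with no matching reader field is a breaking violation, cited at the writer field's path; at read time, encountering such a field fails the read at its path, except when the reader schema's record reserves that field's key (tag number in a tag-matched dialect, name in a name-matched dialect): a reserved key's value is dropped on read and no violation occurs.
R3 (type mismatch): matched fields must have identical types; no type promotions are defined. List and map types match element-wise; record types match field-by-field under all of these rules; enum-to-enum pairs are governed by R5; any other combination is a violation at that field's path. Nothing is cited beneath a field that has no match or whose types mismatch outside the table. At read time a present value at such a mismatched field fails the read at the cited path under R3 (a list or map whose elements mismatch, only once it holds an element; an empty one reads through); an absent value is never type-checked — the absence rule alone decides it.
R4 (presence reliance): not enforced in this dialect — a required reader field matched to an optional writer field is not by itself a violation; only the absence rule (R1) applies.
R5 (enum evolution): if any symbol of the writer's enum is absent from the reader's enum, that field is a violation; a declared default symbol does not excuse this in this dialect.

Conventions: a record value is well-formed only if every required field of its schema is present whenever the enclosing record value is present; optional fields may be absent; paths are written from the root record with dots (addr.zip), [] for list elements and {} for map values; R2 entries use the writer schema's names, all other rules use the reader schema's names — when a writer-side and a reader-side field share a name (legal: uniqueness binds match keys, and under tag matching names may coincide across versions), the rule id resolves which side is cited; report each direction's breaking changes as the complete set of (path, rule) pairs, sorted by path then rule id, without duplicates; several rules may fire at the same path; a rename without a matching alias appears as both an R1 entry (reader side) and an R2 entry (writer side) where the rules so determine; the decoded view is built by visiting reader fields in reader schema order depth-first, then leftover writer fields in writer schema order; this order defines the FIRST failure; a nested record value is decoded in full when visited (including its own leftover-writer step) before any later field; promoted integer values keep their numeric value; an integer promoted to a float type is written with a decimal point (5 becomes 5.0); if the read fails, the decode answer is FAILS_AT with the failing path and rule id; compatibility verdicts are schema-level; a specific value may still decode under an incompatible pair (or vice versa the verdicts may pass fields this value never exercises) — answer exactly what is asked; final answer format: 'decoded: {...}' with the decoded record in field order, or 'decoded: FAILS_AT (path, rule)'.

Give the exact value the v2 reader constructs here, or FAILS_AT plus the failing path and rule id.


the writer's type comes first in each Invoice pair
migrating the Invoice value to v2:
  channel := "FAX"
  contact.street := null (missing; optional => null)
  read fails at contact.signature under R1 (no fill)
  => FAILS_AT (contact.signature, R1)
remaining Invoice differences; none change what is asked:
  field street in record Geo: type string changed to int64 -> shifts the Invoice verdicts, not this decode
  removed field zip from record Geo -> shifts the Invoice verdicts, not this decode
  removed field blob from record Invoice -> shifts the Invoice verdicts, not this decode

decoded: FAILS_AT (contact.signature, R1)


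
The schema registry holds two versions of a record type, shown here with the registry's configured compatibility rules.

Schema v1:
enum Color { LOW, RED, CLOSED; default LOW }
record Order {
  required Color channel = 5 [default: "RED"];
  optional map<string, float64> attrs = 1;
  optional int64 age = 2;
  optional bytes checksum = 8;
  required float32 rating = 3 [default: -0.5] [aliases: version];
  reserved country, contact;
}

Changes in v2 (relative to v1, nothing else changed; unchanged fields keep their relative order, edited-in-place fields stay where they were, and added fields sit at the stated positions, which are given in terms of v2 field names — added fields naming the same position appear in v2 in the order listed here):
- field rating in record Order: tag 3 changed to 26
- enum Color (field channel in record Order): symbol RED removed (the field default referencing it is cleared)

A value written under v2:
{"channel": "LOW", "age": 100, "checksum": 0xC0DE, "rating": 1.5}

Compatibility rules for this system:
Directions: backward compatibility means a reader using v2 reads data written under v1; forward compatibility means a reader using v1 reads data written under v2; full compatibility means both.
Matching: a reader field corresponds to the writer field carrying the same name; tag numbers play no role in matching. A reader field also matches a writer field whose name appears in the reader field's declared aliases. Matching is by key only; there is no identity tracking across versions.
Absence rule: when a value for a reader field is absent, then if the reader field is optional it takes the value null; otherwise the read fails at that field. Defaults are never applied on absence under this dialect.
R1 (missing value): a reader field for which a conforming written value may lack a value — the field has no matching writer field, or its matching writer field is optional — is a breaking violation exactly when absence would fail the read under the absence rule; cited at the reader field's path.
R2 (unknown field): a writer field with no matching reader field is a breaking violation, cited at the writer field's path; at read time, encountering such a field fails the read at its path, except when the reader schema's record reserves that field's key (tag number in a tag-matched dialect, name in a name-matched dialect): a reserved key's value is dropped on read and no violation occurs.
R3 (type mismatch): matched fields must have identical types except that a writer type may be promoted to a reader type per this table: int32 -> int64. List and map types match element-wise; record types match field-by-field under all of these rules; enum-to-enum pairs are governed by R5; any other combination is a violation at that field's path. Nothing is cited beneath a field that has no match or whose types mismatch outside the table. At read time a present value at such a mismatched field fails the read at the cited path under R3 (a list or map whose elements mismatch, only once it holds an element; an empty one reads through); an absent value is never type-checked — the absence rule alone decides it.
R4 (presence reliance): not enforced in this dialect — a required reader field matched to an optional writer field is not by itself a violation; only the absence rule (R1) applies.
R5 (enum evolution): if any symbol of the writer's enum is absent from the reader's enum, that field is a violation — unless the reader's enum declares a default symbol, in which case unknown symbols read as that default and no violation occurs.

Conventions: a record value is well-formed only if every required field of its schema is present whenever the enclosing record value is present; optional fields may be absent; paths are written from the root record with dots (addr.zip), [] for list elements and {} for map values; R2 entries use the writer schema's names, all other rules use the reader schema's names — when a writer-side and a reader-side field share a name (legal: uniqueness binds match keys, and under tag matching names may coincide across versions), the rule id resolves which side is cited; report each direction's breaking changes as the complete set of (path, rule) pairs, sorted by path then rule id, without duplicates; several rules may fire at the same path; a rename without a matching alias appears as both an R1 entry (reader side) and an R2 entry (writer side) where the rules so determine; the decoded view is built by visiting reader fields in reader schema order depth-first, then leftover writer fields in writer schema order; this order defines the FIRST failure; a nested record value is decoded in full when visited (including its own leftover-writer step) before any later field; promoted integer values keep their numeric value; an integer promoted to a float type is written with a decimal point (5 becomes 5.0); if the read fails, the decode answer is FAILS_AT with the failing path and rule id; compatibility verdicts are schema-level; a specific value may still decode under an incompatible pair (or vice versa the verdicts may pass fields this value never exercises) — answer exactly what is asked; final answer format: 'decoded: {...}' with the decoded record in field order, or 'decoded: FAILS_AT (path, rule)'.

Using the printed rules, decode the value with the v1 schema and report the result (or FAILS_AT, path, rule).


arrows below run writer -> reader for Order
decoding the Order value with the v1 reader:
  channel := "LOW"
  attrs := null (not supplied -> null)
  age := 100
  checksum := 0xC0DE
  rating := 1.5
  => decoded: {"channel": "LOW", "attrs": null, "age": 100, "checksum": 0xC0DE, "rating": 1.5}
the rest of the Order diff is inert for this question:
  field rating in record Order: tag 3 changed to 26 -> triggers nothing under the printed rules; the Order answer is the same either way
  enum Color (field channel in record Order): symbol RED removed (the field default referencing it is cleared) -> triggers nothing under the printed rules; the Order answer is the same either way

decoded: {"channel": "LOW", "attrs": null, "age": 100, "checksum": 0xC0DE, "rating": 1.5}


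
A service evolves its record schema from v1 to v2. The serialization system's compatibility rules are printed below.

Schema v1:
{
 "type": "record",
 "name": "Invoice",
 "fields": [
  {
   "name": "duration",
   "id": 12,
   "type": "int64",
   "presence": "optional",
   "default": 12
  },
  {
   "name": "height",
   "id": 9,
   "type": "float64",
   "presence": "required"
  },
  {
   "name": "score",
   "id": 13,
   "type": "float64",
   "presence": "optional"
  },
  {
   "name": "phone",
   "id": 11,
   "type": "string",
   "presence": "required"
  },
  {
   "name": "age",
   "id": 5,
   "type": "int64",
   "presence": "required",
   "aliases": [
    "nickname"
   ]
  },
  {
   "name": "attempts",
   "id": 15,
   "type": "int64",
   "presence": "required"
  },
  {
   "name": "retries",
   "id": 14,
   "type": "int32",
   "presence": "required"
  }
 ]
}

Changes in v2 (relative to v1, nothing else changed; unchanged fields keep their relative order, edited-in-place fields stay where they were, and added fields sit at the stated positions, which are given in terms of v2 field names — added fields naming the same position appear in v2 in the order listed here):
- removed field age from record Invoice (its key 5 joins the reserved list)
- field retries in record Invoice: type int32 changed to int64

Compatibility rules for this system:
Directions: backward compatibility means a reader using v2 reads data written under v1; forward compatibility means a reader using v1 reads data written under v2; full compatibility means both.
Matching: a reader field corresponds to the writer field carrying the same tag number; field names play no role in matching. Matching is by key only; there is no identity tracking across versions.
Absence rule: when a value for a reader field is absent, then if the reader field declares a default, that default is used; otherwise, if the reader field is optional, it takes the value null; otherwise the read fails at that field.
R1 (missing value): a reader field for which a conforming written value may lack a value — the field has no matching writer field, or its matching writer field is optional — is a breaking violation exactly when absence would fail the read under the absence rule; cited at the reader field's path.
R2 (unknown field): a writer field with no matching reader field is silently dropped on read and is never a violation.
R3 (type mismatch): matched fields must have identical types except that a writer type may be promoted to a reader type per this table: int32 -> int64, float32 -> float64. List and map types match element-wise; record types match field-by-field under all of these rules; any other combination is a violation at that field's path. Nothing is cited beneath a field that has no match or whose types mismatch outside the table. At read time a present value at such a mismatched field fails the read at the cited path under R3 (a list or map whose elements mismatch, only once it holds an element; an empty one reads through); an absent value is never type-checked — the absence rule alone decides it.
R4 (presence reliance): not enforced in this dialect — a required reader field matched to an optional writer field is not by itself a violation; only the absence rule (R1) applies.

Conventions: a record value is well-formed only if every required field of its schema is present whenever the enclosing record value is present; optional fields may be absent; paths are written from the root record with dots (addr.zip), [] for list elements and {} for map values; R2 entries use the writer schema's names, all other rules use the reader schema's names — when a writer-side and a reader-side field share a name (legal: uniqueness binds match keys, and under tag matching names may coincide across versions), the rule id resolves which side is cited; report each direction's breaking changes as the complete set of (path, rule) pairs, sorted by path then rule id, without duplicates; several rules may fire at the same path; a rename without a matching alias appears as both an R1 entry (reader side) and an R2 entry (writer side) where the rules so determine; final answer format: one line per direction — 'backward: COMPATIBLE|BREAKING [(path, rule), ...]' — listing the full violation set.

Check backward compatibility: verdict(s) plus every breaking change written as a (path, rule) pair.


backward: COMPATIBLE []

each type pair in Invoice: writer, then reader
backward for Invoice (reader v2, writer v1):
  duration: paired with writer duration (int64 -> int64; writer optional)
  height: paired with writer height (float64 -> float64; writer required)
  score: paired with writer score (float64 -> float64; writer optional)
  phone: paired with writer phone (string -> string; writer required)
  attempts: paired with writer attempts (int64 -> int64; writer required)
  retries: paired with writer retries (int32 -> int64; writer required)
  leftover writer field: age
  => backward verdict for Invoice: COMPATIBLE, no violations
remaining Invoice differences; none change what is asked:
  removed field age from record Invoice (its key 5 joins the reserved list) -> its effect on Invoice is confined to the forward direction, not asked
  field retries in record Invoice: type int32 changed to int64 -> its effect on Invoice is confined to the forward direction, not asked


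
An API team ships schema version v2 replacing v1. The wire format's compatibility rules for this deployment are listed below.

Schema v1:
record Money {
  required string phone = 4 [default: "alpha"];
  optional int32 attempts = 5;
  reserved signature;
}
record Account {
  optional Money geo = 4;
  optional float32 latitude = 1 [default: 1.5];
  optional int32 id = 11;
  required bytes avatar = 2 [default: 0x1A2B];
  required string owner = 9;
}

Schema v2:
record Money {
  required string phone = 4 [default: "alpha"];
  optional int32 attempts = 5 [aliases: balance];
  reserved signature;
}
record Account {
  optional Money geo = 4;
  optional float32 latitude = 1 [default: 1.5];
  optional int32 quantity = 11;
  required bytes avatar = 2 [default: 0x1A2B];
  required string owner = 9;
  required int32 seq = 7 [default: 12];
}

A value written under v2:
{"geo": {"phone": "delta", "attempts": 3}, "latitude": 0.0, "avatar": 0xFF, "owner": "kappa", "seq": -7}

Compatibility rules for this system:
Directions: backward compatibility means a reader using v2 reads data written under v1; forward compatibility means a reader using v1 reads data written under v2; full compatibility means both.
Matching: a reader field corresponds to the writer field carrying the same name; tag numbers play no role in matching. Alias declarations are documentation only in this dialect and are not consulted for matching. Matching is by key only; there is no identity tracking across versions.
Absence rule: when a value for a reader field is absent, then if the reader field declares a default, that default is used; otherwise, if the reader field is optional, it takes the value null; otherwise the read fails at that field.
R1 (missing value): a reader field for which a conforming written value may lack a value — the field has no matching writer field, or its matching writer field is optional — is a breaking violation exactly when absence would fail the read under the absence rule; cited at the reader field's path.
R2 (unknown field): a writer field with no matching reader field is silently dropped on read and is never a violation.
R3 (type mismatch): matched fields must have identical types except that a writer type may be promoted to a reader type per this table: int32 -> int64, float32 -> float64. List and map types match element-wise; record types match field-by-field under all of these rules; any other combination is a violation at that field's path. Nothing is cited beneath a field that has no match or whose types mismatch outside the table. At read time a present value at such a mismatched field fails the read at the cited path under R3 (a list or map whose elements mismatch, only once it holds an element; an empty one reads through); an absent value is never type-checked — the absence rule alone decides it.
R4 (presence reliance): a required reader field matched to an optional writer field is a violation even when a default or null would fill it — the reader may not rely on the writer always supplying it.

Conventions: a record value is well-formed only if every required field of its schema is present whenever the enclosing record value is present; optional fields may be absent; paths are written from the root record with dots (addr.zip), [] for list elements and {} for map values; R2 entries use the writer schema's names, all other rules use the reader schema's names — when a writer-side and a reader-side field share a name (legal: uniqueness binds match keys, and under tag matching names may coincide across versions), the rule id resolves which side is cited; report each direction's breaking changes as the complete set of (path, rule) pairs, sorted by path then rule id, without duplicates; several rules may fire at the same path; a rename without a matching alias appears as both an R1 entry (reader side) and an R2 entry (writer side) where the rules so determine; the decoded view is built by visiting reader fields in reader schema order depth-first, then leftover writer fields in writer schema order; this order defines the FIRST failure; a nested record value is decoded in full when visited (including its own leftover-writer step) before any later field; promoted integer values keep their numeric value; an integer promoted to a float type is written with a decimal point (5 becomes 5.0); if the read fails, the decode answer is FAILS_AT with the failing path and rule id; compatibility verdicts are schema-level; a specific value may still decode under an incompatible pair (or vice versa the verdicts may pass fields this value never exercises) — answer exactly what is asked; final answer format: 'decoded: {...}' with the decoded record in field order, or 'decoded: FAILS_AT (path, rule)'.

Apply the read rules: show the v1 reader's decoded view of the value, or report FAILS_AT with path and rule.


decoded: {"geo": {"phone": "delta", "attempts": 3}, "latitude": 0.0, "id": null, "avatar": 0xFF, "owner": "kappa"}

each type pair in Account: writer, then reader
decoding the Account value with the v1 reader:
  geo.phone := "delta"
  geo.attempts := 3
  latitude := 0.0
  id := null (absent, optional -> null)
  avatar := 0xFF
  owner := "kappa"
  writer seq: unknown -> dropped
  => decoded: {"geo": {"phone": "delta", "attempts": 3}, "latitude": 0.0, "id": null, "avatar": 0xFF, "owner": "kappa"}
checking off the Account differences that do not matter here:
  added field seq to record Account: required int32, tag 7, default 12 (in v2 it sits last) -> triggers nothing under the printed rules; the Account answer is the same either way
  renamed field id to quantity in record Account -> triggers nothing under the printed rules; the Account answer is the same either way
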